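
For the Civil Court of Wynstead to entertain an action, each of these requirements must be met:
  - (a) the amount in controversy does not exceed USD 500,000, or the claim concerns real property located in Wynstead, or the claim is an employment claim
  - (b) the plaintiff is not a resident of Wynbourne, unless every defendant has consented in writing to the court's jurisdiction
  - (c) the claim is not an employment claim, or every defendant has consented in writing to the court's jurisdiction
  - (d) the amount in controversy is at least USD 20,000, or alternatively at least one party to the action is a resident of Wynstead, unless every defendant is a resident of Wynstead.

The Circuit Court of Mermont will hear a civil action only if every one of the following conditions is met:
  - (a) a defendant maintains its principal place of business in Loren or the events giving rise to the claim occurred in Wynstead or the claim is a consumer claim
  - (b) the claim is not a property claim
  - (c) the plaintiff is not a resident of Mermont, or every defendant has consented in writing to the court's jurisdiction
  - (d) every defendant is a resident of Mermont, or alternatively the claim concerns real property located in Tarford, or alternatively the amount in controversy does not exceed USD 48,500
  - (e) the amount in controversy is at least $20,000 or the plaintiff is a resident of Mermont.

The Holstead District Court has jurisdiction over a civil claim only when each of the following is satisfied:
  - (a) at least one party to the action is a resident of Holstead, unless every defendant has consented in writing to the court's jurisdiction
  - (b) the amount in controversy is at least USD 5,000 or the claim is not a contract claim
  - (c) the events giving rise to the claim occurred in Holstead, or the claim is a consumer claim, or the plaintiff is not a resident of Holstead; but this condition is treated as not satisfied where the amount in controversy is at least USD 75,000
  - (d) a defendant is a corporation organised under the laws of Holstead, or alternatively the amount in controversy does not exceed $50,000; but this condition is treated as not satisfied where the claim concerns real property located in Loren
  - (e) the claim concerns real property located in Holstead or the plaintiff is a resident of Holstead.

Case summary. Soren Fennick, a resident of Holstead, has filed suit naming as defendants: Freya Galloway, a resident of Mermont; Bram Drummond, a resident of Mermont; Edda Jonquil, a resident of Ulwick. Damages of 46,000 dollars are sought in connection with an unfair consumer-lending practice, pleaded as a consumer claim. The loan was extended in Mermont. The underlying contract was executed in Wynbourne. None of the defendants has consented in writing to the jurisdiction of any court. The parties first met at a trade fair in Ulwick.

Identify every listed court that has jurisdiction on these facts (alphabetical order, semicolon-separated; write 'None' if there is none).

The Civil Court of Wynstead:
  (a) The amount in controversy is $46,000, within the USD 500,000 ceiling, so one alternative holds. Met.
  (b) The plaintiff resides in Holstead, which is not Wynbourne. Condition met.
  (c) The claim is a consumer claim, not an employment claim, which satisfies one of the alternatives. Met.
  (d) The amount in controversy is $46,000, which meets the 20,000 dollars floor, so one alternative holds. Condition met.
  → Jurisdiction lies.
The Circuit Court of Mermont:
  (a) The claim is a consumer claim, so one alternative holds. Met.
  (b) The claim is a consumer claim, not a property claim. Satisfied.
  (c) The plaintiff resides in Holstead, which is not Mermont, so one alternative holds. Condition met.
  (d) The amount in controversy is USD 46,000, within the 48,500 dollars ceiling, which satisfies one of the alternatives. Met.
  (e) The amount in controversy is 46,000 dollars, which meets the $20,000 floor — that alternative is enough. Condition met.
  → All conditions met; jurisdiction exists.
The Holstead District Court:
  (a) Soren Fennick resides in Holstead. Satisfied.
  (b) The amount in controversy is $46,000, which meets the $5,000 floor — that alternative is enough. Satisfied.
  (c) The claim is a consumer claim, which satisfies one of the alternatives. The carve-out does not apply: the amount in controversy is USD 46,000, below the $75,000 floor. Met.
  (d) The amount in controversy is $46,000, within the $50,000 ceiling, which satisfies one of the alternatives. And the carve-out is inapplicable — the claim does not concern real property. Met.
  (e) The plaintiff resides in Holstead, so this disjunct is met. Met.
  → Jurisdiction lies.

the Circuit Court of Mermont; the Civil Court of Wynstead; the Holstead District Court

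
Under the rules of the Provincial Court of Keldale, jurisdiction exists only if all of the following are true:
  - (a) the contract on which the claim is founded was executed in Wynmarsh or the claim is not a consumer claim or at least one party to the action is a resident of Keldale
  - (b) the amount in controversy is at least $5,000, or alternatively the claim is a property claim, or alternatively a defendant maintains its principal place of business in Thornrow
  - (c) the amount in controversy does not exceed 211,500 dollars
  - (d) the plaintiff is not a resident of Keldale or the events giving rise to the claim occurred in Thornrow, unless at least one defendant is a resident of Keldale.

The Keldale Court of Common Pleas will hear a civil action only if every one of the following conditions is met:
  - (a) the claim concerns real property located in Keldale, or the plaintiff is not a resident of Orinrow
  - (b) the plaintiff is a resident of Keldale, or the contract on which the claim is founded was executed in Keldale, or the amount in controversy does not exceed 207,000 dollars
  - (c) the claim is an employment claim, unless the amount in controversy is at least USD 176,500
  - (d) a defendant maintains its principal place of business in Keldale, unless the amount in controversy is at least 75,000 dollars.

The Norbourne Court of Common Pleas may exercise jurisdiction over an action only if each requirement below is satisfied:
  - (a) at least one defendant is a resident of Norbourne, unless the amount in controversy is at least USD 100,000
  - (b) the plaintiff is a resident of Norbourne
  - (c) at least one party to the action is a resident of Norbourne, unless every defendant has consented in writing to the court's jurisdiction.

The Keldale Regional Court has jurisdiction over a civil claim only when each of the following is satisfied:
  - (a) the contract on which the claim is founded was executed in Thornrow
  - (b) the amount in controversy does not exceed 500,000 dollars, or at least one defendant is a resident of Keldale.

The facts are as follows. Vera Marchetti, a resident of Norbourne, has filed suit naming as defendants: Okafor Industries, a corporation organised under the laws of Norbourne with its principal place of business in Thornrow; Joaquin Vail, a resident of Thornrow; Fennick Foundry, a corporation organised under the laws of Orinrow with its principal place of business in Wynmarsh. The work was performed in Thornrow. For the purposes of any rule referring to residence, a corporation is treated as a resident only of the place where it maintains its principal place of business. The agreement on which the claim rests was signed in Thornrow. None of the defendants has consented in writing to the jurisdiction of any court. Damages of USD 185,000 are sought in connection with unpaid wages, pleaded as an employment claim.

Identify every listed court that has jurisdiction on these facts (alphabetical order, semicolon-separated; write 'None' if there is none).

the Keldale Court of Common Pleas; the Keldale Regional Court; the Norbourne Court of Common Pleas; the Provincial Court of Keldale

The Provincial Court of Keldale:
  (a) The claim is an employment claim, not a consumer claim, so one alternative holds. Satisfied.
  (b) The amount in controversy is 185,000 dollars, which meets the 5,000 dollars floor, so this disjunct is met. Condition met.
  (c) The amount in controversy is $185,000, within the USD 211,500 ceiling. Satisfied.
  (d) The plaintiff resides in Norbourne, which is not Keldale, which satisfies one of the alternatives. Satisfied.
  → Every requirement is satisfied — jurisdiction.
The Keldale Court of Common Pleas:
  (a) The plaintiff resides in Norbourne, which is not Orinrow — that alternative is enough. Satisfied.
  (b) The amount in controversy is $185,000, within the 207,000 dollars ceiling — that alternative is enough. Condition met.
  (c) The claim is an employment claim. Condition met.
  (d) The corporate defendant(s) have their principal place of business in Thornrow, Wynmarsh, not Keldale. The proviso rescues it, though: the amount in controversy is USD 185,000, which meets the 75,000 dollars floor. Satisfied.
  → The court has jurisdiction.
The Norbourne Court of Common Pleas:
  (a) No defendant resides in Norbourne (they reside in Thornrow, Thornrow, Wynmarsh). However, the amount in controversy is 185,000 dollars, which meets the USD 100,000 floor, so the 'unless' proviso supplies this condition. Satisfied.
  (b) The plaintiff resides in Norbourne. Condition met.
  (c) Vera Marchetti resides in Norbourne. Condition met.
  → All conditions met; jurisdiction exists.
The Keldale Regional Court:
  (a) The contract was executed in Thornrow. Met.
  (b) The amount in controversy is 185,000 dollars, within the $500,000 ceiling, so one alternative holds. Satisfied.
  → All conditions met; jurisdiction exists.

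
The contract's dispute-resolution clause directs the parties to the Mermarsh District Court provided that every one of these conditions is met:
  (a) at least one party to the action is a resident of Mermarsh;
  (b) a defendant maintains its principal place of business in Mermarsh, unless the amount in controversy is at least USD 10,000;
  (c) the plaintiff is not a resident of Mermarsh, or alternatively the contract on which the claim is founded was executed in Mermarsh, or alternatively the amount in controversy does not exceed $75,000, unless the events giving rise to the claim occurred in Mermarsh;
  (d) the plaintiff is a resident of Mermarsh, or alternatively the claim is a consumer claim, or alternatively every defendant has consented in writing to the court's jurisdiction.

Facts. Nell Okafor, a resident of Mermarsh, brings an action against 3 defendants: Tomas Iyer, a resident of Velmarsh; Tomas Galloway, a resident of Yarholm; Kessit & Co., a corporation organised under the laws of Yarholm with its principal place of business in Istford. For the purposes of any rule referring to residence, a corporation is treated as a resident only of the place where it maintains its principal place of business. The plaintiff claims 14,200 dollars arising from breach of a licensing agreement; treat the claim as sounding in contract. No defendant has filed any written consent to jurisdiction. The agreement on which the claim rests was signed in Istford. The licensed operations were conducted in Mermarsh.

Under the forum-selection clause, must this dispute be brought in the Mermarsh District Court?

Yes

The Mermarsh District Court:
  (a) Nell Okafor resides in Mermarsh. Satisfied.
  (b) The corporate defendant(s) have their principal place of business in Istford, not Mermarsh. However, the amount in controversy is $14,200, which meets the USD 10,000 floor, so the 'unless' proviso supplies this condition. Condition met.
  (c) The amount in controversy is $14,200, within the $75,000 ceiling — that alternative is enough. Condition met.
  (d) The plaintiff resides in Mermarsh — that alternative is enough. Met.
  → The clause applies.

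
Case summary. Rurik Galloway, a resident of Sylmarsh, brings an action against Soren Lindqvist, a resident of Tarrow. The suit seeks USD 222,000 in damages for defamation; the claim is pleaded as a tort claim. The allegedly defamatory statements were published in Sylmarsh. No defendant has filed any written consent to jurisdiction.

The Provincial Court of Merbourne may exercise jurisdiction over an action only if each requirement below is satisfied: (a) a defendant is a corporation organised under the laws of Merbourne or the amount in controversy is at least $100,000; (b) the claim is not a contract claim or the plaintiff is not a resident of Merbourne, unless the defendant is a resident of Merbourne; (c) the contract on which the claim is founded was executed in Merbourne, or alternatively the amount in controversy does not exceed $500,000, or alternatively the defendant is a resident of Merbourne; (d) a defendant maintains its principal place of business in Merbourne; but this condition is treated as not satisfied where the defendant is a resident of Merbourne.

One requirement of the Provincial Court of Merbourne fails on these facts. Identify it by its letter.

(d)

The Provincial Court of Merbourne:
  (a) The amount in controversy is USD 222,000, which meets the $100,000 floor, so this disjunct is met. Met.
  (b) The claim is a tort claim, not a contract claim — that alternative is enough. Condition met.
  (c) The amount in controversy is USD 222,000, within the USD 500,000 ceiling, so one alternative holds. Condition met.
  (d) No defendant is a corporation. Not satisfied.
Only condition (d) fails.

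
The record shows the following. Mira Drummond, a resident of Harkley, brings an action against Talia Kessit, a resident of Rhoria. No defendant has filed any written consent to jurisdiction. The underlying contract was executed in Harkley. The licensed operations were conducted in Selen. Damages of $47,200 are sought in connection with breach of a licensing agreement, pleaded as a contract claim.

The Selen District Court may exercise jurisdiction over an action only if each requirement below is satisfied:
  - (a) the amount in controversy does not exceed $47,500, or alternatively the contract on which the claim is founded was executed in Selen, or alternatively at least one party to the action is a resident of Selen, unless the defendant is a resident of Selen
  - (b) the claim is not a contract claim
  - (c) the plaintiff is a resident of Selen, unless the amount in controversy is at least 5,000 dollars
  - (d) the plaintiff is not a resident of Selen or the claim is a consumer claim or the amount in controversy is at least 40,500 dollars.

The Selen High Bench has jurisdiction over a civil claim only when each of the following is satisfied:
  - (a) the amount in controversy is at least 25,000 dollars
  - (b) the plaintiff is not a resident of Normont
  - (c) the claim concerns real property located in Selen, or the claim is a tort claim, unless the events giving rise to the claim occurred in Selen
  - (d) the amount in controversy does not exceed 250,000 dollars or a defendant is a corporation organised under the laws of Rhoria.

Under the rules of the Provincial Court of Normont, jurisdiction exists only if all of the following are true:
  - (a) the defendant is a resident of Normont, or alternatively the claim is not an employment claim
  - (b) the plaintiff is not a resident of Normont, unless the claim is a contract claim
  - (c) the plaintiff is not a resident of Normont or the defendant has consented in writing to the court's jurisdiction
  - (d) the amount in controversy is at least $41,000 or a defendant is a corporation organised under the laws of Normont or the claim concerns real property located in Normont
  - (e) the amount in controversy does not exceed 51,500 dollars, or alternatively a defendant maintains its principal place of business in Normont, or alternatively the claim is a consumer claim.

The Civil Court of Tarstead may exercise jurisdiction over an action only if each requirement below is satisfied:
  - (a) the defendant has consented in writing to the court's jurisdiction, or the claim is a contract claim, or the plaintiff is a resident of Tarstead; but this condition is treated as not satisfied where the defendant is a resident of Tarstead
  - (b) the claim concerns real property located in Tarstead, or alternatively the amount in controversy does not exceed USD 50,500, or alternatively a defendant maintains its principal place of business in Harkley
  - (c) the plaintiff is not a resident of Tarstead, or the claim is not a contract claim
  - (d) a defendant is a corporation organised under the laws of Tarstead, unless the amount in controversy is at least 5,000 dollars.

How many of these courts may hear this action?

The Selen District Court:
  (a) The amount in controversy is 47,200 dollars, within the USD 47,500 ceiling, so this disjunct is met. Condition met.
  (b) The claim is a contract claim. Not satisfied.
  (c) The plaintiff resides in Harkley, not Selen. However, the amount in controversy is 47,200 dollars, which meets the $5,000 floor, so the 'unless' proviso supplies this condition. Condition met.
  (d) The plaintiff resides in Harkley, which is not Selen, so one alternative holds. Condition met.
  → Not every requirement is met — no jurisdiction.
The Selen High Bench:
  (a) The amount in controversy is $47,200, which meets the 25,000 dollars floor. Condition met.
  (b) The plaintiff resides in Harkley, which is not Normont. Satisfied.
  (c) The claim does not concern real property; the claim is a contract claim, not a tort claim — no alternative holds. But the operative events occurred in Selen, and the 'unless' clause therefore excuses the requirement. Satisfied.
  (d) The amount in controversy is 47,200 dollars, within the 250,000 dollars ceiling, which satisfies one of the alternatives. Satisfied.
  → Jurisdiction lies.
The Provincial Court of Normont:
  (a) The claim is a contract claim, not an employment claim — that alternative is enough. Satisfied.
  (b) The plaintiff resides in Harkley, which is not Normont. Met.
  (c) The plaintiff resides in Harkley, which is not Normont, so one alternative holds. Satisfied.
  (d) The amount in controversy is USD 47,200, which meets the USD 41,000 floor — that alternative is enough. Met.
  (e) The amount in controversy is 47,200 dollars, within the 51,500 dollars ceiling, so one alternative holds. Met.
  → Every requirement is satisfied — jurisdiction.
The Civil Court of Tarstead:
  (a) The claim is a contract claim, so one alternative holds. And the carve-out is inapplicable — the defendant resides in Rhoria, not Tarstead. Satisfied.
  (b) The amount in controversy is $47,200, within the $50,500 ceiling — that alternative is enough. Condition met.
  (c) The plaintiff resides in Harkley, which is not Tarstead, so this disjunct is met. Met.
  (d) No defendant is a corporation. The proviso rescues it, though: the amount in controversy is $47,200, which meets the $5,000 floor. Met.
  → Every requirement is satisfied — jurisdiction.
Courts with jurisdiction: the Selen High Bench, the Provincial Court of Normont, the Civil Court of Tarstead — 3 in total.

3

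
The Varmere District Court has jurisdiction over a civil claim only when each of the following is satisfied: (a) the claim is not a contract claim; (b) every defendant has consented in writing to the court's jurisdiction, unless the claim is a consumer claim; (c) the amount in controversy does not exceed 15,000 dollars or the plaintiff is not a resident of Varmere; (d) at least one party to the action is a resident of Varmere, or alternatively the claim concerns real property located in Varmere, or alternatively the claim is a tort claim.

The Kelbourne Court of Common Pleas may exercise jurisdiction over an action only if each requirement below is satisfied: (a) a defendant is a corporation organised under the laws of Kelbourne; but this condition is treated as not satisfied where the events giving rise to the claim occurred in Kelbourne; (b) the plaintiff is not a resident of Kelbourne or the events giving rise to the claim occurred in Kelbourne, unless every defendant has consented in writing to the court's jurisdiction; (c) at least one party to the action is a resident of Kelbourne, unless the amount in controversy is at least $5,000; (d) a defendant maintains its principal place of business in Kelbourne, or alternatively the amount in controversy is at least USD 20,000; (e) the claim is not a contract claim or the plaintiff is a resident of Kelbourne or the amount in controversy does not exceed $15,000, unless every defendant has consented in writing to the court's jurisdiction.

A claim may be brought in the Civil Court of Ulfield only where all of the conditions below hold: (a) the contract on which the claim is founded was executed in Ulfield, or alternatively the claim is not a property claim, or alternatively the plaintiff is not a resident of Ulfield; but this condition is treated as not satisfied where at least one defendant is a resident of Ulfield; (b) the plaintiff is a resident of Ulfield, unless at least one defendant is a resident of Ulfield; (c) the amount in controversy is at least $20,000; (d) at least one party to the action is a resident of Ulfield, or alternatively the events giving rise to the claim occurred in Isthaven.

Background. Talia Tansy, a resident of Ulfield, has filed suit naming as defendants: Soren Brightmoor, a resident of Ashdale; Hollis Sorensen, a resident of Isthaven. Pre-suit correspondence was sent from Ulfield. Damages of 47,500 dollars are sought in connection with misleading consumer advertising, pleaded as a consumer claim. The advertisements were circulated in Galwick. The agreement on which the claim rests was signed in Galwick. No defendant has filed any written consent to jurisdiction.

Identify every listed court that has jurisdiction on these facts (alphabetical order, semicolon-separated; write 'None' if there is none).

The Varmere District Court:
  (a) The claim is a consumer claim, not a contract claim. Condition met.
  (b) No such written consent has been filed. But the claim is a consumer claim, and the 'unless' clause therefore excuses the requirement. Satisfied.
  (c) The plaintiff resides in Ulfield, which is not Varmere, so this disjunct is met. Satisfied.
  (d) No party resides in Varmere; the claim does not concern real property; the claim is a consumer claim, not a tort claim — no alternative holds. Fails.
  → Not every requirement is met — no jurisdiction.
The Kelbourne Court of Common Pleas:
  (a) No defendant is a corporation. Fails.
  (b) The plaintiff resides in Ulfield, which is not Kelbourne — that alternative is enough. Met.
  (c) No party resides in Kelbourne. However, the amount in controversy is 47,500 dollars, which meets the $5,000 floor, so the 'unless' proviso supplies this condition. Satisfied.
  (d) The amount in controversy is $47,500, which meets the 20,000 dollars floor, so this disjunct is met. Met.
  (e) The claim is a consumer claim, not a contract claim, so one alternative holds. Met.
  → No jurisdiction.
The Civil Court of Ulfield:
  (a) The claim is a consumer claim, not a property claim, which satisfies one of the alternatives. The carve-out does not apply: no defendant resides in Ulfield (they reside in Ashdale, Isthaven). Condition met.
  (b) The plaintiff resides in Ulfield. Met.
  (c) The amount in controversy is USD 47,500, which meets the $20,000 floor. Condition met.
  (d) Talia Tansy resides in Ulfield, so one alternative holds. Met.
  → Jurisdiction lies.

the Civil Court of Ulfield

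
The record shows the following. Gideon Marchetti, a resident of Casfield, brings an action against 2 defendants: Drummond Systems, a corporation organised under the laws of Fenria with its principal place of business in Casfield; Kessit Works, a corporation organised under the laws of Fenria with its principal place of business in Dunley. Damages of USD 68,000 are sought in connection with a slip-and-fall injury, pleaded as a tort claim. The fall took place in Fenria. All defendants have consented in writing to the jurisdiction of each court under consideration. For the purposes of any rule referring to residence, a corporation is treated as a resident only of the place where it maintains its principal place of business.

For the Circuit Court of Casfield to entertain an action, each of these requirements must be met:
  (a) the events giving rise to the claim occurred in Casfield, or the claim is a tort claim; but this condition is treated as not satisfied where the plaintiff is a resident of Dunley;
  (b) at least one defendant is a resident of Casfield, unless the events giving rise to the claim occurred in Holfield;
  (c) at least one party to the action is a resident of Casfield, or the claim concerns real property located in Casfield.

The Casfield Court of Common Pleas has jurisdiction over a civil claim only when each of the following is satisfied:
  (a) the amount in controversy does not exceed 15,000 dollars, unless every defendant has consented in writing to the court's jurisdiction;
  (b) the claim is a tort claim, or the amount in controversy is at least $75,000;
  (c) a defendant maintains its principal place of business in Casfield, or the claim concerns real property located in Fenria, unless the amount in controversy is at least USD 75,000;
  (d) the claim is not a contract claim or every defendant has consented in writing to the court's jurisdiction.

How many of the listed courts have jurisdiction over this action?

2

The Circuit Court of Casfield:
  (a) The claim is a tort claim — that alternative is enough. The carve-out does not apply: the plaintiff resides in Casfield, not Dunley. Met.
  (b) Drummond Systems resides in Casfield. Condition met.
  (c) Gideon Marchetti resides in Casfield — that alternative is enough. Satisfied.
  → All conditions met; jurisdiction exists.
The Casfield Court of Common Pleas:
  (a) The amount in controversy is $68,000, above the $15,000 ceiling. The proviso rescues it, though: every defendant has filed written consent. Satisfied.
  (b) The claim is a tort claim, so this disjunct is met. Condition met.
  (c) Drummond Systems has its principal place of business in Casfield — that alternative is enough. Satisfied.
  (d) The claim is a tort claim, not a contract claim, so this disjunct is met. Condition met.
  → Jurisdiction lies.
Courts with jurisdiction: the Circuit Court of Casfield, the Casfield Court of Common Pleas — 2 in total.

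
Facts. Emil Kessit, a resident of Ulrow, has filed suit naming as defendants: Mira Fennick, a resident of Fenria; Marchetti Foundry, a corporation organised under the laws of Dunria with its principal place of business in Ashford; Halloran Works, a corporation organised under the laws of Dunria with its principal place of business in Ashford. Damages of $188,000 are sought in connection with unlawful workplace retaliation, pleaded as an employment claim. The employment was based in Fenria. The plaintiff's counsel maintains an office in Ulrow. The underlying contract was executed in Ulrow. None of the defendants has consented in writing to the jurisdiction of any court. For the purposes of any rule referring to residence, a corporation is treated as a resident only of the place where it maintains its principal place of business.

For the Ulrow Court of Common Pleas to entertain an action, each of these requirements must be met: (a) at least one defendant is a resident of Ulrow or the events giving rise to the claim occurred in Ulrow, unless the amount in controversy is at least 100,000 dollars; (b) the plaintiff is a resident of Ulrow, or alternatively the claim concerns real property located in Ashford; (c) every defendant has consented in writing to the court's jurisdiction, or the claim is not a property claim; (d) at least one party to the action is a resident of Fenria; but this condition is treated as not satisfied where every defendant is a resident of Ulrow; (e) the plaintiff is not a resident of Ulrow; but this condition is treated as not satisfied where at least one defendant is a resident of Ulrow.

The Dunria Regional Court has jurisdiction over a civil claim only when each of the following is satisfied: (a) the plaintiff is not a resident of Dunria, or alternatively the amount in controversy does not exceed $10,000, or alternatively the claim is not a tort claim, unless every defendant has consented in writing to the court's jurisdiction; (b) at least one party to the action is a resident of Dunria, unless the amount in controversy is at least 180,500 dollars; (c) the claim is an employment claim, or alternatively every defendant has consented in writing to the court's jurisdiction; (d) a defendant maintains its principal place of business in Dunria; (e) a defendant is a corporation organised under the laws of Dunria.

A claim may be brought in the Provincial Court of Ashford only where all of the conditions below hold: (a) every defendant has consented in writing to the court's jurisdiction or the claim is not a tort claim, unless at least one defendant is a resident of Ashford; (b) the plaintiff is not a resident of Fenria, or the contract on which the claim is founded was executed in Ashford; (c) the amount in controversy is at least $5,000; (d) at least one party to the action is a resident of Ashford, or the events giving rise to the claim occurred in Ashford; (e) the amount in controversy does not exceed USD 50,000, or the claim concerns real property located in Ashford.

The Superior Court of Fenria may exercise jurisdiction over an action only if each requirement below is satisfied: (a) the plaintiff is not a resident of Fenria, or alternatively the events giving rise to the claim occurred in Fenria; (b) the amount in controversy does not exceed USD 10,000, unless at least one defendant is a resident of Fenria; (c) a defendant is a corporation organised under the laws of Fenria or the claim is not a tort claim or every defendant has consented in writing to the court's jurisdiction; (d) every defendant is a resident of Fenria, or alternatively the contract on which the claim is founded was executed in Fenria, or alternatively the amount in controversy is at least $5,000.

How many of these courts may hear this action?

1

The Ulrow Court of Common Pleas:
  (a) No defendant resides in Ulrow (they reside in Fenria, Ashford, Ashford); the operative events occurred in Fenria, not Ulrow — no alternative holds. However, the amount in controversy is $188,000, which meets the 100,000 dollars floor, so the 'unless' proviso supplies this condition. Condition met.
  (b) The plaintiff resides in Ulrow, which satisfies one of the alternatives. Met.
  (c) The claim is an employment claim, not a property claim, which satisfies one of the alternatives. Condition met.
  (d) Mira Fennick resides in Fenria. The exception is not triggered, since the defendants reside as follows — Mira Fennick in Fenria, Marchetti Foundry in Ashford, Halloran Works in Ashford — not all in Ulrow. Condition met.
  (e) The plaintiff resides in Ulrow. Condition not met.
  → Not every requirement is met — no jurisdiction.
The Dunria Regional Court:
  (a) The plaintiff resides in Ulrow, which is not Dunria, which satisfies one of the alternatives. Condition met.
  (b) No party resides in Dunria. However, the amount in controversy is 188,000 dollars, which meets the USD 180,500 floor, so the 'unless' proviso supplies this condition. Met.
  (c) The claim is an employment claim, so one alternative holds. Satisfied.
  (d) The corporate defendant(s) have their principal place of business in Ashford, not Dunria. Not met.
  (e) Marchetti Foundry is organised under the laws of Dunria. Met.
  → The court lacks jurisdiction.
The Provincial Court of Ashford:
  (a) The claim is an employment claim, not a tort claim — that alternative is enough. Satisfied.
  (b) The plaintiff resides in Ulrow, which is not Fenria, so this disjunct is met. Satisfied.
  (c) The amount in controversy is 188,000 dollars, which meets the 5,000 dollars floor. Met.
  (d) Marchetti Foundry resides in Ashford, which satisfies one of the alternatives. Condition met.
  (e) The amount in controversy is USD 188,000, above the $50,000 ceiling; the claim does not concern real property — none of the alternatives is met. Fails.
  → The court lacks jurisdiction.
The Superior Court of Fenria:
  (a) The plaintiff resides in Ulrow, which is not Fenria — that alternative is enough. Satisfied.
  (b) The amount in controversy is USD 188,000, above the USD 10,000 ceiling. However, Mira Fennick resides in Fenria, so the 'unless' proviso supplies this condition. Condition met.
  (c) The claim is an employment claim, not a tort claim, so one alternative holds. Condition met.
  (d) The amount in controversy is 188,000 dollars, which meets the USD 5,000 floor, so one alternative holds. Condition met.
  → The court has jurisdiction.
Courts with jurisdiction: the Superior Court of Fenria — 1 in total.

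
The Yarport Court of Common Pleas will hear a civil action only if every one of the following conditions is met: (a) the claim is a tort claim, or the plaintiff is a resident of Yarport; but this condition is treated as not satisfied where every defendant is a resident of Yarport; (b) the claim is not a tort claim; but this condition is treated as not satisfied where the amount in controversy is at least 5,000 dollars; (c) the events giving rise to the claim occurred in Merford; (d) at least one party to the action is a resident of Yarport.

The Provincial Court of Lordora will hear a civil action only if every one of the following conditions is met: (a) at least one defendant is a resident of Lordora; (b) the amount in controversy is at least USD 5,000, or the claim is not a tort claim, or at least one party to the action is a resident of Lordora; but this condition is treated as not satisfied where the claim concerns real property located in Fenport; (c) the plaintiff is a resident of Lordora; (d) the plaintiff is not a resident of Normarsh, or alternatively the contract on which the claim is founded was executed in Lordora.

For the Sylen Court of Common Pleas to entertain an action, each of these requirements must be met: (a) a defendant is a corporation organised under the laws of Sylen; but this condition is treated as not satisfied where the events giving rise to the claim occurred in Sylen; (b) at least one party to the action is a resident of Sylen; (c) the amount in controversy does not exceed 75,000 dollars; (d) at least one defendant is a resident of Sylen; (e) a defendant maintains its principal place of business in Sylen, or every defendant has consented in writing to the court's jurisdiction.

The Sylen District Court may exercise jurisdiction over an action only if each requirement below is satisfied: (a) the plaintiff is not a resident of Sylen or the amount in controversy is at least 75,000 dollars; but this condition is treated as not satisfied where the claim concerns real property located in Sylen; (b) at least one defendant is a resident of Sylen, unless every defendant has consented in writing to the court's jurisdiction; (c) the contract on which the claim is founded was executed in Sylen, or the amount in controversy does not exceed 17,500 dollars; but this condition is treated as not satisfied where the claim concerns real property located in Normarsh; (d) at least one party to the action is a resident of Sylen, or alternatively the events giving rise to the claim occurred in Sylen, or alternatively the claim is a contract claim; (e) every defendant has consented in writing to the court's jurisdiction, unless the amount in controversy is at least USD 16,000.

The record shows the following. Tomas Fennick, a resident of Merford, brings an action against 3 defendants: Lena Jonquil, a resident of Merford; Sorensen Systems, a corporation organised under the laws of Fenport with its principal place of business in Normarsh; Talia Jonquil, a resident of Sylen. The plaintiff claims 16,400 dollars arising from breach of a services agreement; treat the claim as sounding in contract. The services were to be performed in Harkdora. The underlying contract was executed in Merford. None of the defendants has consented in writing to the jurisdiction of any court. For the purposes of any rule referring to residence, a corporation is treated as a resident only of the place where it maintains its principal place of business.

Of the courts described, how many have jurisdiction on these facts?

The Yarport Court of Common Pleas:
  (a) The claim is a contract claim, not a tort claim; the plaintiff resides in Merford, not Yarport — no alternative holds. Fails.
  (b) The claim is a contract claim, not a tort claim. However, the amount in controversy is $16,400, which meets the 5,000 dollars floor, which falls within the stated exception and so defeats the condition. Fails.
  (c) The operative events occurred in Harkdora, not Merford. Fails.
  (d) No party resides in Yarport. Fails.
  → Not every requirement is met — no jurisdiction.
The Provincial Court of Lordora:
  (a) No defendant resides in Lordora (they reside in Merford, Normarsh, Sylen). Condition not met.
  (b) The amount in controversy is 16,400 dollars, which meets the $5,000 floor, so this disjunct is met. The carve-out does not apply: the claim does not concern real property. Met.
  (c) The plaintiff resides in Merford, not Lordora. Not satisfied.
  (d) The plaintiff resides in Merford, which is not Normarsh, so one alternative holds. Satisfied.
  → No jurisdiction.
The Sylen Court of Common Pleas:
  (a) The corporate defendant(s) are organised in Fenport, not Sylen. Not met.
  (b) Talia Jonquil resides in Sylen. Met.
  (c) The amount in controversy is 16,400 dollars, within the $75,000 ceiling. Condition met.
  (d) Talia Jonquil resides in Sylen. Met.
  (e) The corporate defendant(s) have their principal place of business in Normarsh, not Sylen; no such written consent has been filed — no alternative holds. Condition not met.
  → The court lacks jurisdiction.
The Sylen District Court:
  (a) The plaintiff resides in Merford, which is not Sylen, so one alternative holds. The exception is not triggered, since the claim does not concern real property. Satisfied.
  (b) Talia Jonquil resides in Sylen. Condition met.
  (c) The amount in controversy is USD 16,400, within the $17,500 ceiling, so one alternative holds. The exception is not triggered, since the claim does not concern real property. Met.
  (d) Talia Jonquil resides in Sylen — that alternative is enough. Met.
  (e) No such written consent has been filed. The proviso rescues it, though: the amount in controversy is $16,400, which meets the 16,000 dollars floor. Satisfied.
  → Every requirement is satisfied — jurisdiction.
Courts with jurisdiction: the Sylen District Court — 1 in total.

1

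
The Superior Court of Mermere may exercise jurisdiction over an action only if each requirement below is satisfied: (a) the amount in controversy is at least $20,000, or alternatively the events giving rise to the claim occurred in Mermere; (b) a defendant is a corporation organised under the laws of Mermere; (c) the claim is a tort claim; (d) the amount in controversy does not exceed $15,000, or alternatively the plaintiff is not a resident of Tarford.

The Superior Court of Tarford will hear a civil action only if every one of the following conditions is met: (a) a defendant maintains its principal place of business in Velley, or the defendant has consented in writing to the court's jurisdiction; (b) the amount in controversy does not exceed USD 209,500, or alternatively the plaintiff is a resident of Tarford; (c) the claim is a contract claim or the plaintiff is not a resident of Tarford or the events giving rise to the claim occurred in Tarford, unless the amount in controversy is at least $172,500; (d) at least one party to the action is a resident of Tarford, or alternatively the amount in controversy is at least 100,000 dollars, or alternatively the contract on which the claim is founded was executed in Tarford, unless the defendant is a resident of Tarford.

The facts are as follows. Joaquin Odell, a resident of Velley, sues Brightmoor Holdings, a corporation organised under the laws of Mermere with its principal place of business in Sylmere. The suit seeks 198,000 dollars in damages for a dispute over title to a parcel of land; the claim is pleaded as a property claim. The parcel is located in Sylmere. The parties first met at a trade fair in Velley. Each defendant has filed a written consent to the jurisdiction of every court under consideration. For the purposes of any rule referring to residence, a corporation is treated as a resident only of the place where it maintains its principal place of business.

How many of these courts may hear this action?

The Superior Court of Mermere:
  (a) The amount in controversy is $198,000, which meets the $20,000 floor — that alternative is enough. Satisfied.
  (b) Brightmoor Holdings is organised under the laws of Mermere. Satisfied.
  (c) The claim is a property claim, not a tort claim. Fails.
  (d) The plaintiff resides in Velley, which is not Tarford, so this disjunct is met. Condition met.
  → No jurisdiction.
The Superior Court of Tarford:
  (a) Every defendant has filed written consent, so one alternative holds. Condition met.
  (b) The amount in controversy is $198,000, within the USD 209,500 ceiling, so this disjunct is met. Met.
  (c) The plaintiff resides in Velley, which is not Tarford — that alternative is enough. Satisfied.
  (d) The amount in controversy is $198,000, which meets the USD 100,000 floor, which satisfies one of the alternatives. Met.
  → All conditions met; jurisdiction exists.
Courts with jurisdiction: the Superior Court of Tarford — 1 in total.

1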